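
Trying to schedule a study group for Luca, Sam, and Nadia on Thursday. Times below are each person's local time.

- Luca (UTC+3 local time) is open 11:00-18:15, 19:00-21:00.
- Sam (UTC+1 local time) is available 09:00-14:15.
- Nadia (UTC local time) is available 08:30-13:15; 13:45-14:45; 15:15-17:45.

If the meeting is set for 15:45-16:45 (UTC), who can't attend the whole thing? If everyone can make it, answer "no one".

Luca in UTC: 08:00-15:15, 16:00-18:00 (subtract 3h to convert from UTC+3).
Sam in UTC: 08:00-13:15 (subtract 1h to convert from UTC+1).
Nadia in UTC: 08:30-13:15, 13:45-14:45, 15:15-17:45.
Luca: not fully free for 15:45-16:45. Sam: not fully free for 15:45-16:45. Nadia: free for 15:45-16:45.

Luca, Sam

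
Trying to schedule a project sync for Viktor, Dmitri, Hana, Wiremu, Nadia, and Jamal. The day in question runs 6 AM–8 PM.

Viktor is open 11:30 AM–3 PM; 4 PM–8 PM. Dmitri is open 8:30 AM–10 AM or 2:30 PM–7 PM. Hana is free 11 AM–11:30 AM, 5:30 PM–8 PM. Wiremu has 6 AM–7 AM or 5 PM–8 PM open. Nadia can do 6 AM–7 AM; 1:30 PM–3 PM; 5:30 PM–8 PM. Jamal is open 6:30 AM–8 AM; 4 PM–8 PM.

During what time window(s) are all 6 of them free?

17:30-19:00

Viktor ∩ Dmitri: 14:30-15:00, 16:00-19:00.
Viktor ∩ Dmitri ∩ Hana: 17:30-19:00.
Viktor ∩ Dmitri ∩ Hana ∩ Wiremu: 17:30-19:00.
Viktor ∩ Dmitri ∩ Hana ∩ Wiremu ∩ Nadia: 17:30-19:00.
Viktor ∩ Dmitri ∩ Hana ∩ Wiremu ∩ Nadia ∩ Jamal: 17:30-19:00.
So the common availability across everyone is 17:30-19:00.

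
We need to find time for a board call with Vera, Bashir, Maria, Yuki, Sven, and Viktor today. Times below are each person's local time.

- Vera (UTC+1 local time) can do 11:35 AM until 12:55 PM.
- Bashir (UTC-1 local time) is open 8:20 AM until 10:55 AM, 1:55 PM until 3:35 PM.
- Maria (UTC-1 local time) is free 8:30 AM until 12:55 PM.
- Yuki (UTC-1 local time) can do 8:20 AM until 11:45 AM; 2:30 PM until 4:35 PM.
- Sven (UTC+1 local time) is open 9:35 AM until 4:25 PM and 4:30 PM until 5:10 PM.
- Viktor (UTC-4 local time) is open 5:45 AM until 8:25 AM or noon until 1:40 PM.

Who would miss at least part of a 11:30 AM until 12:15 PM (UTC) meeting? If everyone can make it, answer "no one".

Vera in UTC: 10:35-11:55 (subtract 1h to convert from UTC+1).
Bashir in UTC: 09:20-11:55, 14:55-16:35 (add 1h to convert from UTC-1).
Maria in UTC: 09:30-13:55 (add 1h to convert from UTC-1).
Yuki in UTC: 09:20-12:45, 15:30-17:35 (add 1h to convert from UTC-1).
Sven in UTC: 08:35-15:25, 15:30-16:10 (subtract 1h to convert from UTC+1).
Viktor in UTC: 09:45-12:25, 16:00-17:40 (add 4h to convert from UTC-4).
Vera: not fully free for 11:30-12:15. Bashir: not fully free for 11:30-12:15. Maria: free for 11:30-12:15. Yuki: free for 11:30-12:15. Sven: free for 11:30-12:15. Viktor: free for 11:30-12:15.

Bashir, Vera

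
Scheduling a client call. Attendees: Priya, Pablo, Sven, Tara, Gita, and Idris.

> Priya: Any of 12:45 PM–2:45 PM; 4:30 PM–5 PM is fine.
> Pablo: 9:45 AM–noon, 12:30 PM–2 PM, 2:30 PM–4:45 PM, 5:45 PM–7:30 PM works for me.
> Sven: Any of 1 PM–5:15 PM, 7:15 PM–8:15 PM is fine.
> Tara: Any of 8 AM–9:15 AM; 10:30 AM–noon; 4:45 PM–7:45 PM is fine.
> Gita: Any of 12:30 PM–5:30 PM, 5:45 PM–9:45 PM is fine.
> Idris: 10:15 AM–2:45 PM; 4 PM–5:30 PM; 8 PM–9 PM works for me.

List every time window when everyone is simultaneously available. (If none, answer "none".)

none

Priya ∩ Pablo: 12:45-14:00, 14:30-14:45, 16:30-16:45.
Priya ∩ Pablo ∩ Sven: 13:00-14:00, 14:30-14:45, 16:30-16:45.
Priya ∩ Pablo ∩ Sven ∩ Tara: ∅.
Priya ∩ Pablo ∩ Sven ∩ Tara ∩ Gita: ∅.
Priya ∩ Pablo ∩ Sven ∩ Tara ∩ Gita ∩ Idris: ∅.
There is no time when everyone is free.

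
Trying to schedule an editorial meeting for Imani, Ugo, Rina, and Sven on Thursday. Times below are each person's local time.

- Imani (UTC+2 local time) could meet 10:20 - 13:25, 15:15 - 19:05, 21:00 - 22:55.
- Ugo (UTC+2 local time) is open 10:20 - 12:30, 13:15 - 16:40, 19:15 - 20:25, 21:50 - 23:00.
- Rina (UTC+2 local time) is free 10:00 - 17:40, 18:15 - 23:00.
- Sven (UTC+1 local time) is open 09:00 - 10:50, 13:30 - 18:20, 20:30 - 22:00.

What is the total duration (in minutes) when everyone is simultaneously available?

Imani in UTC: 08:20-11:25, 13:15-17:05, 19:00-20:55 (subtract 2h to convert from UTC+2).
Ugo in UTC: 08:20-10:30, 11:15-14:40, 17:15-18:25, 19:50-21:00 (subtract 2h to convert from UTC+2).
Rina in UTC: 08:00-15:40, 16:15-21:00 (subtract 2h to convert from UTC+2).
Sven in UTC: 08:00-09:50, 12:30-17:20, 19:30-21:00 (subtract 1h to convert from UTC+1).
Imani ∩ Ugo: 08:20-10:30, 11:15-11:25, 13:15-14:40, 19:50-20:55.
Imani ∩ Ugo ∩ Rina: 08:20-10:30, 11:15-11:25, 13:15-14:40, 19:50-20:55.
Imani ∩ Ugo ∩ Rina ∩ Sven: 08:20-09:50, 13:15-14:40, 19:50-20:55.
Summing the common windows: 90 + 85 + 65 = 240 minutes.

240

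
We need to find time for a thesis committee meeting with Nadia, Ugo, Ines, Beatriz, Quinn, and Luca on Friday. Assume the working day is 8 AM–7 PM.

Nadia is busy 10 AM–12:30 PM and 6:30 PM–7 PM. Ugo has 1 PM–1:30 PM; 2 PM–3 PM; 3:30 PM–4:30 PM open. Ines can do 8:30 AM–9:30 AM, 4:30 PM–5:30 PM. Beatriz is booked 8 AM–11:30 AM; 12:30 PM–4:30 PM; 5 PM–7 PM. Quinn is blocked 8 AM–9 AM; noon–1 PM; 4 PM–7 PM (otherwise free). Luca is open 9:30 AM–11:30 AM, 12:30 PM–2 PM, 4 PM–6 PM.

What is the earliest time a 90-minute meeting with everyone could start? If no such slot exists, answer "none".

Nadia free: 08:00-10:00, 12:30-18:30 (invert busy blocks within the working day).
Ugo free: 13:00-13:30, 14:00-15:00, 15:30-16:30.
Ines free: 08:30-09:30, 16:30-17:30.
Beatriz free: 11:30-12:30, 16:30-17:00 (invert busy blocks within the working day).
Quinn free: 09:00-12:00, 13:00-16:00 (invert busy blocks within the working day).
Luca free: 09:30-11:30, 12:30-14:00, 16:00-18:00.
Nadia ∩ Ugo: 13:00-13:30, 14:00-15:00, 15:30-16:30.
Nadia ∩ Ugo ∩ Ines: ∅.
Nadia ∩ Ugo ∩ Ines ∩ Beatriz: ∅.
Nadia ∩ Ugo ∩ Ines ∩ Beatriz ∩ Quinn: ∅.
Nadia ∩ Ugo ∩ Ines ∩ Beatriz ∩ Quinn ∩ Luca: ∅.
There is no time when everyone is free.
No common window is at least 90 minutes long.

none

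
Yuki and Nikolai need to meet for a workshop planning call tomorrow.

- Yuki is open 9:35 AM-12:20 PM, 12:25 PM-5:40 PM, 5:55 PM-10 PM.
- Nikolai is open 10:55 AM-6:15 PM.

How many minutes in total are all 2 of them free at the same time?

Yuki ∩ Nikolai: 10:55-12:20, 12:25-17:40, 17:55-18:15.
So the common availability across everyone is 10:55-12:20, 12:25-17:40, 17:55-18:15.
Summing the common windows: 85 + 315 + 20 = 420 minutes.

420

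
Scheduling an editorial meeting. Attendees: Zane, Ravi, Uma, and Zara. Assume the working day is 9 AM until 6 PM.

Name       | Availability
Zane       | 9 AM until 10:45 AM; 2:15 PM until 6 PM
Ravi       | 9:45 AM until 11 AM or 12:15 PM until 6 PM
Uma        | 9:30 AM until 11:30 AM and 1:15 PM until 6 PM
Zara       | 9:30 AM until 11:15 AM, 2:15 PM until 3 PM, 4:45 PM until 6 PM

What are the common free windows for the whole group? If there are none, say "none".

09:45-10:45, 14:15-15:00, 16:45-18:00

Zane ∩ Ravi: 09:45-10:45, 14:15-18:00.
Zane ∩ Ravi ∩ Uma: 09:45-10:45, 14:15-18:00.
Zane ∩ Ravi ∩ Uma ∩ Zara: 09:45-10:45, 14:15-15:00, 16:45-18:00.
Those are the intersection windows.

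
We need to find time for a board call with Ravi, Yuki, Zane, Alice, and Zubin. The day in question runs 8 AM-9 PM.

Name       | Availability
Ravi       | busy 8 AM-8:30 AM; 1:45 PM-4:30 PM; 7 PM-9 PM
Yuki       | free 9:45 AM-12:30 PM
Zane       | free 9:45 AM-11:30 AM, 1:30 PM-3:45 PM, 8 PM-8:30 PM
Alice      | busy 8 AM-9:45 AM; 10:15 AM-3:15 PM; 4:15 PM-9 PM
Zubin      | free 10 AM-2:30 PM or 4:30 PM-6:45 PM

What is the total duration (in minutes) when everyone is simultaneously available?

15

Ravi free: 08:30-13:45, 16:30-19:00 (invert busy blocks within the working day).
Yuki free: 09:45-12:30.
Zane free: 09:45-11:30, 13:30-15:45, 20:00-20:30.
Alice free: 09:45-10:15, 15:15-16:15 (invert busy blocks within the working day).
Zubin free: 10:00-14:30, 16:30-18:45.
Ravi ∩ Yuki: 09:45-12:30.
Ravi ∩ Yuki ∩ Zane: 09:45-11:30.
Ravi ∩ Yuki ∩ Zane ∩ Alice: 09:45-10:15.
Ravi ∩ Yuki ∩ Zane ∩ Alice ∩ Zubin: 10:00-10:15.
That's a single block of 15 minutes.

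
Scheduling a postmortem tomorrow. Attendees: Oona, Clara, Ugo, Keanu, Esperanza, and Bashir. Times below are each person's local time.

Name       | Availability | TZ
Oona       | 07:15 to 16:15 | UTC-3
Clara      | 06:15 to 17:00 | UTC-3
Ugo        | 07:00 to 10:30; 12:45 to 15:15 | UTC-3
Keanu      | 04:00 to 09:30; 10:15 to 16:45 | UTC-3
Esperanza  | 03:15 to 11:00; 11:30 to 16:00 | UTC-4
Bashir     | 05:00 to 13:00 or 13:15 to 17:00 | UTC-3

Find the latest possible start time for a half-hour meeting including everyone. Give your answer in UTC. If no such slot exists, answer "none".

Oona in UTC: 10:15-19:15 (add 3h to convert from UTC-3).
Clara in UTC: 09:15-20:00 (add 3h to convert from UTC-3).
Ugo in UTC: 10:00-13:30, 15:45-18:15 (add 3h to convert from UTC-3).
Keanu in UTC: 07:00-12:30, 13:15-19:45 (add 3h to convert from UTC-3).
Esperanza in UTC: 07:15-15:00, 15:30-20:00 (add 4h to convert from UTC-4).
Bashir in UTC: 08:00-16:00, 16:15-20:00 (add 3h to convert from UTC-3).
Oona ∩ Clara: 10:15-19:15.
Oona ∩ Clara ∩ Ugo: 10:15-13:30, 15:45-18:15.
Oona ∩ Clara ∩ Ugo ∩ Keanu: 10:15-12:30, 13:15-13:30, 15:45-18:15.
Oona ∩ Clara ∩ Ugo ∩ Keanu ∩ Esperanza: 10:15-12:30, 13:15-13:30, 15:45-18:15.
Oona ∩ Clara ∩ Ugo ∩ Keanu ∩ Esperanza ∩ Bashir: 10:15-12:30, 13:15-13:30, 15:45-16:00, 16:15-18:15.
The last common window of at least 30 minutes is 16:15-18:15; a 30-minute meeting can start as late as 17:45 and still end by 18:15.

17:45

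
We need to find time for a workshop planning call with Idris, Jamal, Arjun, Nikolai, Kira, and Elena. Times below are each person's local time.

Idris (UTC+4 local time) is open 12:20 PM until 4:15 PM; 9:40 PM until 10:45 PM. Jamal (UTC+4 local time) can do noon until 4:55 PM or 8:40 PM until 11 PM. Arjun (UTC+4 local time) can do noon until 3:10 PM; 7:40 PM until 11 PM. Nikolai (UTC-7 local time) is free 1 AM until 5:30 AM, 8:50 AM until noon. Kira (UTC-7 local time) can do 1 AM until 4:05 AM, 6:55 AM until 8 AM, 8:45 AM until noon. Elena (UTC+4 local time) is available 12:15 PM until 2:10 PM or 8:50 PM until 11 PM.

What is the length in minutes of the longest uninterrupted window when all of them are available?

Idris in UTC: 08:20-12:15, 17:40-18:45 (subtract 4h to convert from UTC+4).
Jamal in UTC: 08:00-12:55, 16:40-19:00 (subtract 4h to convert from UTC+4).
Arjun in UTC: 08:00-11:10, 15:40-19:00 (subtract 4h to convert from UTC+4).
Nikolai in UTC: 08:00-12:30, 15:50-19:00 (add 7h to convert from UTC-7).
Kira in UTC: 08:00-11:05, 13:55-15:00, 15:45-19:00 (add 7h to convert from UTC-7).
Elena in UTC: 08:15-10:10, 16:50-19:00 (subtract 4h to convert from UTC+4).
Idris ∩ Jamal: 08:20-12:15, 17:40-18:45.
Idris ∩ Jamal ∩ Arjun: 08:20-11:10, 17:40-18:45.
Idris ∩ Jamal ∩ Arjun ∩ Nikolai: 08:20-11:10, 17:40-18:45.
Idris ∩ Jamal ∩ Arjun ∩ Nikolai ∩ Kira: 08:20-11:05, 17:40-18:45.
Idris ∩ Jamal ∩ Arjun ∩ Nikolai ∩ Kira ∩ Elena: 08:20-10:10, 17:40-18:45.
So the common availability across everyone is 08:20-10:10, 17:40-18:45.
The longest is 08:20-10:10 at 110 minutes.

110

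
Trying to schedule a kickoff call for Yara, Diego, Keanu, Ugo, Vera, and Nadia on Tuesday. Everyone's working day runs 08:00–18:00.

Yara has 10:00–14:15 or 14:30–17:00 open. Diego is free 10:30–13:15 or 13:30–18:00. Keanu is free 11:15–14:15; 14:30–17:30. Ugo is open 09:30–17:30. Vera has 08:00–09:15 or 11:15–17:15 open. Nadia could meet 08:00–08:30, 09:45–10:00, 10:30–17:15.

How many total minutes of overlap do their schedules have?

315

Yara ∩ Diego: 10:30-13:15, 13:30-14:15, 14:30-17:00.
Yara ∩ Diego ∩ Keanu: 11:15-13:15, 13:30-14:15, 14:30-17:00.
Yara ∩ Diego ∩ Keanu ∩ Ugo: 11:15-13:15, 13:30-14:15, 14:30-17:00.
Yara ∩ Diego ∩ Keanu ∩ Ugo ∩ Vera: 11:15-13:15, 13:30-14:15, 14:30-17:00.
Yara ∩ Diego ∩ Keanu ∩ Ugo ∩ Vera ∩ Nadia: 11:15-13:15, 13:30-14:15, 14:30-17:00.
Summing the common windows: 120 + 45 + 150 = 315 minutes.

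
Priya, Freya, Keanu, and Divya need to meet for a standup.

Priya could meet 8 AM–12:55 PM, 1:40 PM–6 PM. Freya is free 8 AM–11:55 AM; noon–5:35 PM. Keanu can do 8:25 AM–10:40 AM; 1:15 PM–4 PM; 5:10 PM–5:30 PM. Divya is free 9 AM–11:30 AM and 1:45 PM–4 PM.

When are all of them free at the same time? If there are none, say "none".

Priya ∩ Freya: 08:00-11:55, 12:00-12:55, 13:40-17:35.
Priya ∩ Freya ∩ Keanu: 08:25-10:40, 13:40-16:00, 17:10-17:30.
Priya ∩ Freya ∩ Keanu ∩ Divya: 09:00-10:40, 13:45-16:00.
So the common availability across everyone is 09:00-10:40, 13:45-16:00.

09:00-10:40, 13:45-16:00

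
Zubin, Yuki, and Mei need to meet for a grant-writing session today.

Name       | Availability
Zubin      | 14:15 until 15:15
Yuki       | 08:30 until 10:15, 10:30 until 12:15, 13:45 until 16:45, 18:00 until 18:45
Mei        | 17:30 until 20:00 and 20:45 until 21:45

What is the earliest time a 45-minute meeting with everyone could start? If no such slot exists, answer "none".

Zubin ∩ Yuki: 14:15-15:15.
Zubin ∩ Yuki ∩ Mei: ∅.
There is no time when everyone is free.
No common window is at least 45 minutes long.

none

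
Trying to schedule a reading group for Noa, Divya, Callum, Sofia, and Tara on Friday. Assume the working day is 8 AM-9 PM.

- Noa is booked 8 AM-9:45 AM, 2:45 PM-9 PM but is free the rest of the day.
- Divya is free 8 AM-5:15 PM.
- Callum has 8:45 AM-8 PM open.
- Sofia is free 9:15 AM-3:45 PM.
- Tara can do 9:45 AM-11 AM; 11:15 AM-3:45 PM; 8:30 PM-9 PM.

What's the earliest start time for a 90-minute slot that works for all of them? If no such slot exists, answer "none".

Noa free: 09:45-14:45 (invert busy blocks within the working day).
Divya free: 08:00-17:15.
Callum free: 08:45-20:00.
Sofia free: 09:15-15:45.
Tara free: 09:45-11:00, 11:15-15:45, 20:30-21:00.
Noa ∩ Divya: 09:45-14:45.
Noa ∩ Divya ∩ Callum: 09:45-14:45.
Noa ∩ Divya ∩ Callum ∩ Sofia: 09:45-14:45.
Noa ∩ Divya ∩ Callum ∩ Sofia ∩ Tara: 09:45-11:00, 11:15-14:45.
The first common window of at least 90 minutes is 11:15-14:45, so the earliest start is 11:15.

11:15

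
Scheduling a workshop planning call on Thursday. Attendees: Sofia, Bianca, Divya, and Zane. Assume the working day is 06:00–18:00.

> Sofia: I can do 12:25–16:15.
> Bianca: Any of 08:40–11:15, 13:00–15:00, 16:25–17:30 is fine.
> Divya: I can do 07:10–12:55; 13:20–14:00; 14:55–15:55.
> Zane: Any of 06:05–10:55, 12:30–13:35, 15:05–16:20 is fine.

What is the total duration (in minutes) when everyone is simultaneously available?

15

Sofia ∩ Bianca: 13:00-15:00.
Sofia ∩ Bianca ∩ Divya: 13:20-14:00, 14:55-15:00.
Sofia ∩ Bianca ∩ Divya ∩ Zane: 13:20-13:35.
That's a single block of 15 minutes.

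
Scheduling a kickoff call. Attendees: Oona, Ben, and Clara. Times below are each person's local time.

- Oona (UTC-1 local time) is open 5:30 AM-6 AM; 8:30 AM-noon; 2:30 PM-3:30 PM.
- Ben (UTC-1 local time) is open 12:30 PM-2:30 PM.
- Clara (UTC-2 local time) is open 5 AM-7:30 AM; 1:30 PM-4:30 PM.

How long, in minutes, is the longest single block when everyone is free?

Oona in UTC: 06:30-07:00, 09:30-13:00, 15:30-16:30 (add 1h to convert from UTC-1).
Ben in UTC: 13:30-15:30 (add 1h to convert from UTC-1).
Clara in UTC: 07:00-09:30, 15:30-18:30 (add 2h to convert from UTC-2).
Oona ∩ Ben: ∅.
Oona ∩ Ben ∩ Clara: ∅.
There is no time when everyone is free.
No common window exists, so the longest block is 0 minutes.

0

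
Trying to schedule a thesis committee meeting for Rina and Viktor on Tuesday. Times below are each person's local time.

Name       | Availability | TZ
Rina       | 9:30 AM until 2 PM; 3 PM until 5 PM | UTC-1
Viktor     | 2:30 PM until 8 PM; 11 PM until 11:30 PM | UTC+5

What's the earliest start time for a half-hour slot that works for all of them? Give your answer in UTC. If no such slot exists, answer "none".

Rina in UTC: 10:30-15:00, 16:00-18:00 (add 1h to convert from UTC-1).
Viktor in UTC: 09:30-15:00, 18:00-18:30 (subtract 5h to convert from UTC+5).
Rina ∩ Viktor: 10:30-15:00.
So the common availability across everyone is 10:30-15:00.
The first common window of at least 30 minutes is 10:30-15:00, so the earliest start is 10:30.

10:30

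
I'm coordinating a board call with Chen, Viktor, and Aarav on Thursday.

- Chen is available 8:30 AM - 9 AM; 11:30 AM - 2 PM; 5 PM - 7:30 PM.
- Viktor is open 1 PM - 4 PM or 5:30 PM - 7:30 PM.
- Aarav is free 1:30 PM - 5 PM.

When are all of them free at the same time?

Chen ∩ Viktor: 13:00-14:00, 17:30-19:30.
Chen ∩ Viktor ∩ Aarav: 13:30-14:00.

13:30-14:00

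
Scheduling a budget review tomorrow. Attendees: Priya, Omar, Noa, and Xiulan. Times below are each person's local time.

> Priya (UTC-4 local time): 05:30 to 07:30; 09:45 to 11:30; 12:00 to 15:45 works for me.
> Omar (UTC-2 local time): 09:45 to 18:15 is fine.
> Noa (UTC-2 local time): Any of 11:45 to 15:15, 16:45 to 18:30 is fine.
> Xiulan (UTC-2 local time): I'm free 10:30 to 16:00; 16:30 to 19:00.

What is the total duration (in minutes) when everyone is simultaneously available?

240

Priya in UTC: 09:30-11:30, 13:45-15:30, 16:00-19:45 (add 4h to convert from UTC-4).
Omar in UTC: 11:45-20:15 (add 2h to convert from UTC-2).
Noa in UTC: 13:45-17:15, 18:45-20:30 (add 2h to convert from UTC-2).
Xiulan in UTC: 12:30-18:00, 18:30-21:00 (add 2h to convert from UTC-2).
Priya ∩ Omar: 13:45-15:30, 16:00-19:45.
Priya ∩ Omar ∩ Noa: 13:45-15:30, 16:00-17:15, 18:45-19:45.
Priya ∩ Omar ∩ Noa ∩ Xiulan: 13:45-15:30, 16:00-17:15, 18:45-19:45.
Summing the common windows: 105 + 75 + 60 = 240 minutes.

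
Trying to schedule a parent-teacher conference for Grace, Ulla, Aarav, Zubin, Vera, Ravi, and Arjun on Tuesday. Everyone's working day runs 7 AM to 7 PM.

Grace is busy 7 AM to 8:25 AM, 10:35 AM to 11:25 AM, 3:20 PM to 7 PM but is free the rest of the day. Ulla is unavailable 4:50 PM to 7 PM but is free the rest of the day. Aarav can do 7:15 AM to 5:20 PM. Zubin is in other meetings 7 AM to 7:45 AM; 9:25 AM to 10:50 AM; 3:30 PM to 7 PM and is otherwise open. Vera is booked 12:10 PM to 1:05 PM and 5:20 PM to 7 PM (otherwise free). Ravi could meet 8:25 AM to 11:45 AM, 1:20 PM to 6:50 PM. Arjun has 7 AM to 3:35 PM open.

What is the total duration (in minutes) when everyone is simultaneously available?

200

Grace free: 08:25-10:35, 11:25-15:20 (invert busy blocks within the working day).
Ulla free: 07:00-16:50 (invert busy blocks within the working day).
Aarav free: 07:15-17:20.
Zubin free: 07:45-09:25, 10:50-15:30 (invert busy blocks within the working day).
Vera free: 07:00-12:10, 13:05-17:20 (invert busy blocks within the working day).
Ravi free: 08:25-11:45, 13:20-18:50.
Arjun free: 07:00-15:35.
Grace ∩ Ulla: 08:25-10:35, 11:25-15:20.
Grace ∩ Ulla ∩ Aarav: 08:25-10:35, 11:25-15:20.
Grace ∩ Ulla ∩ Aarav ∩ Zubin: 08:25-09:25, 11:25-15:20.
Grace ∩ Ulla ∩ Aarav ∩ Zubin ∩ Vera: 08:25-09:25, 11:25-12:10, 13:05-15:20.
Grace ∩ Ulla ∩ Aarav ∩ Zubin ∩ Vera ∩ Ravi: 08:25-09:25, 11:25-11:45, 13:20-15:20.
Grace ∩ Ulla ∩ Aarav ∩ Zubin ∩ Vera ∩ Ravi ∩ Arjun: 08:25-09:25, 11:25-11:45, 13:20-15:20.
Summing the common windows: 60 + 20 + 120 = 200 minutes.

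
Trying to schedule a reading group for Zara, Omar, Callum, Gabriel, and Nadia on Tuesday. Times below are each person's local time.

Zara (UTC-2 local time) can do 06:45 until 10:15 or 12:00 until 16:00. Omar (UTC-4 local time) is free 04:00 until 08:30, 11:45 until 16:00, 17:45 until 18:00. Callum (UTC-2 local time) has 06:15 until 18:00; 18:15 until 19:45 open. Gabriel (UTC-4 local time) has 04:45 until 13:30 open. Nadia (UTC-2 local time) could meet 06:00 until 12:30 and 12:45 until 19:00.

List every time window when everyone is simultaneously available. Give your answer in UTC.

Zara in UTC: 08:45-12:15, 14:00-18:00 (add 2h to convert from UTC-2).
Omar in UTC: 08:00-12:30, 15:45-20:00, 21:45-22:00 (add 4h to convert from UTC-4).
Callum in UTC: 08:15-20:00, 20:15-21:45 (add 2h to convert from UTC-2).
Gabriel in UTC: 08:45-17:30 (add 4h to convert from UTC-4).
Nadia in UTC: 08:00-14:30, 14:45-21:00 (add 2h to convert from UTC-2).
Zara ∩ Omar: 08:45-12:15, 15:45-18:00.
Zara ∩ Omar ∩ Callum: 08:45-12:15, 15:45-18:00.
Zara ∩ Omar ∩ Callum ∩ Gabriel: 08:45-12:15, 15:45-17:30.
Zara ∩ Omar ∩ Callum ∩ Gabriel ∩ Nadia: 08:45-12:15, 15:45-17:30.
So the common availability across everyone is 08:45-12:15, 15:45-17:30.

08:45-12:15, 15:45-17:30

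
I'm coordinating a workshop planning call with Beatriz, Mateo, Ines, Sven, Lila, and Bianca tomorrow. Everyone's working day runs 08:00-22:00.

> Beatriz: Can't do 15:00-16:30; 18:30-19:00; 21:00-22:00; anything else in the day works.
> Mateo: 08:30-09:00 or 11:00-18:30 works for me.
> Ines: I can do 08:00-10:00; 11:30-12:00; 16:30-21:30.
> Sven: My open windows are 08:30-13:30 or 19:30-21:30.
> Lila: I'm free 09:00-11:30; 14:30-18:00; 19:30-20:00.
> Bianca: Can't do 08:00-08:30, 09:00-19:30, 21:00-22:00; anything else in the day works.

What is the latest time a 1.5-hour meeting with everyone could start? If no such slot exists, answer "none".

Beatriz free: 08:00-15:00, 16:30-18:30, 19:00-21:00 (invert busy blocks within the working day).
Mateo free: 08:30-09:00, 11:00-18:30.
Ines free: 08:00-10:00, 11:30-12:00, 16:30-21:30.
Sven free: 08:30-13:30, 19:30-21:30.
Lila free: 09:00-11:30, 14:30-18:00, 19:30-20:00.
Bianca free: 08:30-09:00, 19:30-21:00 (invert busy blocks within the working day).
Beatriz ∩ Mateo: 08:30-09:00, 11:00-15:00, 16:30-18:30.
Beatriz ∩ Mateo ∩ Ines: 08:30-09:00, 11:30-12:00, 16:30-18:30.
Beatriz ∩ Mateo ∩ Ines ∩ Sven: 08:30-09:00, 11:30-12:00.
Beatriz ∩ Mateo ∩ Ines ∩ Sven ∩ Lila: ∅.
Beatriz ∩ Mateo ∩ Ines ∩ Sven ∩ Lila ∩ Bianca: ∅.
There is no time when everyone is free.
No common window is at least 90 minutes long.

none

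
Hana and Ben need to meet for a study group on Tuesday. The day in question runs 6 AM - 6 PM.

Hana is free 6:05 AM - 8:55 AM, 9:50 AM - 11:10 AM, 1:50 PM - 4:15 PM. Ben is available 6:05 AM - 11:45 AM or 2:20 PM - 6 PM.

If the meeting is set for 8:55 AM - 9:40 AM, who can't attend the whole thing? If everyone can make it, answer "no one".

Hana

Hana: not fully free for 08:55-09:40. Ben: free for 08:55-09:40.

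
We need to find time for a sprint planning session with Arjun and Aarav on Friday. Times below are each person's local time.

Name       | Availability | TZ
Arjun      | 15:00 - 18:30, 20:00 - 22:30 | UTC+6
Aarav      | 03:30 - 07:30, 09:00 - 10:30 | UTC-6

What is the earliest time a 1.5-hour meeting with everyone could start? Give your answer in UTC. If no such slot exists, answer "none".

09:30

Arjun in UTC: 09:00-12:30, 14:00-16:30 (subtract 6h to convert from UTC+6).
Aarav in UTC: 09:30-13:30, 15:00-16:30 (add 6h to convert from UTC-6).
Arjun ∩ Aarav: 09:30-12:30, 15:00-16:30.
Those are the intersection windows.
The first common window of at least 90 minutes is 09:30-12:30, so the earliest start is 09:30.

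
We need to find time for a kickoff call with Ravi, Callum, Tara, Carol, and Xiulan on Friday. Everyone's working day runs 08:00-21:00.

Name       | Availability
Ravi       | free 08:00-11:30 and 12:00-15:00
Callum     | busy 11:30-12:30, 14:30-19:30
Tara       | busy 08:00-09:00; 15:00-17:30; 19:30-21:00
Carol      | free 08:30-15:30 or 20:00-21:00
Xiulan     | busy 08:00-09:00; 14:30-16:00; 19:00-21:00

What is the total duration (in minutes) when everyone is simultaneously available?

270

Ravi free: 08:00-11:30, 12:00-15:00.
Callum free: 08:00-11:30, 12:30-14:30, 19:30-21:00 (invert busy blocks within the working day).
Tara free: 09:00-15:00, 17:30-19:30 (invert busy blocks within the working day).
Carol free: 08:30-15:30, 20:00-21:00.
Xiulan free: 09:00-14:30, 16:00-19:00 (invert busy blocks within the working day).
Ravi ∩ Callum: 08:00-11:30, 12:30-14:30.
Ravi ∩ Callum ∩ Tara: 09:00-11:30, 12:30-14:30.
Ravi ∩ Callum ∩ Tara ∩ Carol: 09:00-11:30, 12:30-14:30.
Ravi ∩ Callum ∩ Tara ∩ Carol ∩ Xiulan: 09:00-11:30, 12:30-14:30.
Summing the common windows: 150 + 120 = 270 minutes.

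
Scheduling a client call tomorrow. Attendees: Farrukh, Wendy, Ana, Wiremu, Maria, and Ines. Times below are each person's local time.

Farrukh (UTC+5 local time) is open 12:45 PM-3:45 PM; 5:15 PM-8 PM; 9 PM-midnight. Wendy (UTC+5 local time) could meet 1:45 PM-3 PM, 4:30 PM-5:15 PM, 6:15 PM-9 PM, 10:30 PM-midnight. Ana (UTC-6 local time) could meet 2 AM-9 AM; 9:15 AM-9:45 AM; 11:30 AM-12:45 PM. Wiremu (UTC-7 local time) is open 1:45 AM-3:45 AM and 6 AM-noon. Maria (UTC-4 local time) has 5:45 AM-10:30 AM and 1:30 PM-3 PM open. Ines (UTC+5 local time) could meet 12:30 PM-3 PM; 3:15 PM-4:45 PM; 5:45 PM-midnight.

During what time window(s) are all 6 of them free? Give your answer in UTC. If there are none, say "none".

Farrukh in UTC: 07:45-10:45, 12:15-15:00, 16:00-19:00 (subtract 5h to convert from UTC+5).
Wendy in UTC: 08:45-10:00, 11:30-12:15, 13:15-16:00, 17:30-19:00 (subtract 5h to convert from UTC+5).
Ana in UTC: 08:00-15:00, 15:15-15:45, 17:30-18:45 (add 6h to convert from UTC-6).
Wiremu in UTC: 08:45-10:45, 13:00-19:00 (add 7h to convert from UTC-7).
Maria in UTC: 09:45-14:30, 17:30-19:00 (add 4h to convert from UTC-4).
Ines in UTC: 07:30-10:00, 10:15-11:45, 12:45-19:00 (subtract 5h to convert from UTC+5).
Farrukh ∩ Wendy: 08:45-10:00, 13:15-15:00, 17:30-19:00.
Farrukh ∩ Wendy ∩ Ana: 08:45-10:00, 13:15-15:00, 17:30-18:45.
Farrukh ∩ Wendy ∩ Ana ∩ Wiremu: 08:45-10:00, 13:15-15:00, 17:30-18:45.
Farrukh ∩ Wendy ∩ Ana ∩ Wiremu ∩ Maria: 09:45-10:00, 13:15-14:30, 17:30-18:45.
Farrukh ∩ Wendy ∩ Ana ∩ Wiremu ∩ Maria ∩ Ines: 09:45-10:00, 13:15-14:30, 17:30-18:45.

09:45-10:00, 13:15-14:30, 17:30-18:45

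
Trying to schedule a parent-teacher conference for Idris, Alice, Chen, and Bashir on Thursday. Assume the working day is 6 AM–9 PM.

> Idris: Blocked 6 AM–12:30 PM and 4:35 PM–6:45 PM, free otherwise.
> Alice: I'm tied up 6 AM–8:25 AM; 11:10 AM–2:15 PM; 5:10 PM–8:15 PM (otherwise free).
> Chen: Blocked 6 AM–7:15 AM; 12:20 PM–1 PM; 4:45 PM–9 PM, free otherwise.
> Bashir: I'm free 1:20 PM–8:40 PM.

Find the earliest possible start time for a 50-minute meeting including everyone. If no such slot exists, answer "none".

14:15

Idris free: 12:30-16:35, 18:45-21:00 (invert busy blocks within the working day).
Alice free: 08:25-11:10, 14:15-17:10, 20:15-21:00 (invert busy blocks within the working day).
Chen free: 07:15-12:20, 13:00-16:45 (invert busy blocks within the working day).
Bashir free: 13:20-20:40.
Idris ∩ Alice: 14:15-16:35, 20:15-21:00.
Idris ∩ Alice ∩ Chen: 14:15-16:35.
Idris ∩ Alice ∩ Chen ∩ Bashir: 14:15-16:35.
The first common window of at least 50 minutes is 14:15-16:35, so the earliest start is 14:15.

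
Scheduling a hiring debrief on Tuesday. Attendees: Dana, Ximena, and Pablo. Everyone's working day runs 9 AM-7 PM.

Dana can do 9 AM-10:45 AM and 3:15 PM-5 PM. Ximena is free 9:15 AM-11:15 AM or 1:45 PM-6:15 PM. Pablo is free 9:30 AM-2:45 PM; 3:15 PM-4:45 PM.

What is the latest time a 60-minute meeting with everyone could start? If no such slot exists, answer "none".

Dana ∩ Ximena: 09:15-10:45, 15:15-17:00.
Dana ∩ Ximena ∩ Pablo: 09:30-10:45, 15:15-16:45.
Those are the intersection windows.
The last common window of at least 60 minutes is 15:15-16:45; a 60-minute meeting can start as late as 15:45 and still end by 16:45.

15:45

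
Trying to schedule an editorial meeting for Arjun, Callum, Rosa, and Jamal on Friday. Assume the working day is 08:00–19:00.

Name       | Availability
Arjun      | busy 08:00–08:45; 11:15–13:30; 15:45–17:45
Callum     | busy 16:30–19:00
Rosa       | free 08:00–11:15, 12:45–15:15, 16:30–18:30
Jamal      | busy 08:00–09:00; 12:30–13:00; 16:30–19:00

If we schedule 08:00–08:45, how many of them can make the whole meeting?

2

Arjun free: 08:45-11:15, 13:30-15:45, 17:45-19:00 (invert busy blocks within the working day).
Callum free: 08:00-16:30 (invert busy blocks within the working day).
Rosa free: 08:00-11:15, 12:45-15:15, 16:30-18:30.
Jamal free: 09:00-12:30, 13:00-16:30 (invert busy blocks within the working day).
Callum and Rosa can make the full 08:00-08:45 slot — that's 2.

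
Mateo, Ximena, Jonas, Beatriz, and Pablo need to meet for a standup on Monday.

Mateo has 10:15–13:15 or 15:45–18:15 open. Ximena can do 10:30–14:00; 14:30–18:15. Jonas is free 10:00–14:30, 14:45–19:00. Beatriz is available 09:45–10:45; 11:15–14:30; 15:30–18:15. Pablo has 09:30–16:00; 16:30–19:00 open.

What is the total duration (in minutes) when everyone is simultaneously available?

Mateo ∩ Ximena: 10:30-13:15, 15:45-18:15.
Mateo ∩ Ximena ∩ Jonas: 10:30-13:15, 15:45-18:15.
Mateo ∩ Ximena ∩ Jonas ∩ Beatriz: 10:30-10:45, 11:15-13:15, 15:45-18:15.
Mateo ∩ Ximena ∩ Jonas ∩ Beatriz ∩ Pablo: 10:30-10:45, 11:15-13:15, 15:45-16:00, 16:30-18:15.
Those are the intersection windows.
Summing the common windows: 15 + 120 + 15 + 105 = 255 minutes.

255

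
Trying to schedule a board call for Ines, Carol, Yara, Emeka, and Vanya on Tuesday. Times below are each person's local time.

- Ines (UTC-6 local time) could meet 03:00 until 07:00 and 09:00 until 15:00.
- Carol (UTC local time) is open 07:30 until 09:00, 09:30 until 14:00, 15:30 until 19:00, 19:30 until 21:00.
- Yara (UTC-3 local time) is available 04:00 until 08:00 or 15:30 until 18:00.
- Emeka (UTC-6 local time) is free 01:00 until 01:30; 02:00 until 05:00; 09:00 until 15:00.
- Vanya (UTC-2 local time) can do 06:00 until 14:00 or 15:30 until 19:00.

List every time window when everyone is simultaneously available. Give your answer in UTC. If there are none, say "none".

Ines in UTC: 09:00-13:00, 15:00-21:00 (add 6h to convert from UTC-6).
Carol in UTC: 07:30-09:00, 09:30-14:00, 15:30-19:00, 19:30-21:00.
Yara in UTC: 07:00-11:00, 18:30-21:00 (add 3h to convert from UTC-3).
Emeka in UTC: 07:00-07:30, 08:00-11:00, 15:00-21:00 (add 6h to convert from UTC-6).
Vanya in UTC: 08:00-16:00, 17:30-21:00 (add 2h to convert from UTC-2).
Ines ∩ Carol: 09:30-13:00, 15:30-19:00, 19:30-21:00.
Ines ∩ Carol ∩ Yara: 09:30-11:00, 18:30-19:00, 19:30-21:00.
Ines ∩ Carol ∩ Yara ∩ Emeka: 09:30-11:00, 18:30-19:00, 19:30-21:00.
Ines ∩ Carol ∩ Yara ∩ Emeka ∩ Vanya: 09:30-11:00, 18:30-19:00, 19:30-21:00.
So the common availability across everyone is 09:30-11:00, 18:30-19:00, 19:30-21:00.

09:30-11:00, 18:30-19:00, 19:30-21:00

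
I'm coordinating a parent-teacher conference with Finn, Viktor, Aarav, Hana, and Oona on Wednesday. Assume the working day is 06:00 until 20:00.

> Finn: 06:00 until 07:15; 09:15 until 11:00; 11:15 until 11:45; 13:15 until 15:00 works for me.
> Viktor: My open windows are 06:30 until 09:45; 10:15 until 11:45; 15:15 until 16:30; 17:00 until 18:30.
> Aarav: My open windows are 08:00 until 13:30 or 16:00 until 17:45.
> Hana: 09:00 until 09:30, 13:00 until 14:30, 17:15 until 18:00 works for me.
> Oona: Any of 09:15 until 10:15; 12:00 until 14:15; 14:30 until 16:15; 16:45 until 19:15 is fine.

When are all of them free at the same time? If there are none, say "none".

Finn ∩ Viktor: 06:30-07:15, 09:15-09:45, 10:15-11:00, 11:15-11:45.
Finn ∩ Viktor ∩ Aarav: 09:15-09:45, 10:15-11:00, 11:15-11:45.
Finn ∩ Viktor ∩ Aarav ∩ Hana: 09:15-09:30.
Finn ∩ Viktor ∩ Aarav ∩ Hana ∩ Oona: 09:15-09:30.

09:15-09:30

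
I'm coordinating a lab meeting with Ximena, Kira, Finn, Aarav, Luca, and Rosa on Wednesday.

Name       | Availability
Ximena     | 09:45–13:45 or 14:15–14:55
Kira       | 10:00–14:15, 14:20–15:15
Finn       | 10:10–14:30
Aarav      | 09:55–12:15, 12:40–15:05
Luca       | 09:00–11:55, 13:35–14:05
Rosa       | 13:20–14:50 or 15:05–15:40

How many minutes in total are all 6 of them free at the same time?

10

Ximena ∩ Kira: 10:00-13:45, 14:20-14:55.
Ximena ∩ Kira ∩ Finn: 10:10-13:45, 14:20-14:30.
Ximena ∩ Kira ∩ Finn ∩ Aarav: 10:10-12:15, 12:40-13:45, 14:20-14:30.
Ximena ∩ Kira ∩ Finn ∩ Aarav ∩ Luca: 10:10-11:55, 13:35-13:45.
Ximena ∩ Kira ∩ Finn ∩ Aarav ∩ Luca ∩ Rosa: 13:35-13:45.
That's a single block of 10 minutes.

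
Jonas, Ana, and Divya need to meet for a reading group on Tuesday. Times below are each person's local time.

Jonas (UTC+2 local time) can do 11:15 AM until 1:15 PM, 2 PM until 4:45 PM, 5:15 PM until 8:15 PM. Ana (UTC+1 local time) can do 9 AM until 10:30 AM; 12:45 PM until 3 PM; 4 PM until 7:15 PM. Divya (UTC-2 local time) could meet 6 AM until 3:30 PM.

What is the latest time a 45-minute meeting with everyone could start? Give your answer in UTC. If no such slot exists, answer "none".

16:45

Jonas in UTC: 09:15-11:15, 12:00-14:45, 15:15-18:15 (subtract 2h to convert from UTC+2).
Ana in UTC: 08:00-09:30, 11:45-14:00, 15:00-18:15 (subtract 1h to convert from UTC+1).
Divya in UTC: 08:00-17:30 (add 2h to convert from UTC-2).
Jonas ∩ Ana: 09:15-09:30, 12:00-14:00, 15:15-18:15.
Jonas ∩ Ana ∩ Divya: 09:15-09:30, 12:00-14:00, 15:15-17:30.
The last common window of at least 45 minutes is 15:15-17:30; a 45-minute meeting can start as late as 16:45 and still end by 17:30.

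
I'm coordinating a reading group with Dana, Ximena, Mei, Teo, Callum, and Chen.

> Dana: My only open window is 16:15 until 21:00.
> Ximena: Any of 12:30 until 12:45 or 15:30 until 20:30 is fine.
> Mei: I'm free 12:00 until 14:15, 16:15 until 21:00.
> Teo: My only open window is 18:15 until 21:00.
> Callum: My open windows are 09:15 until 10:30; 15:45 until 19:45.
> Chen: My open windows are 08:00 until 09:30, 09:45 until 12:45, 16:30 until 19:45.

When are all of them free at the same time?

Dana ∩ Ximena: 16:15-20:30.
Dana ∩ Ximena ∩ Mei: 16:15-20:30.
Dana ∩ Ximena ∩ Mei ∩ Teo: 18:15-20:30.
Dana ∩ Ximena ∩ Mei ∩ Teo ∩ Callum: 18:15-19:45.
Dana ∩ Ximena ∩ Mei ∩ Teo ∩ Callum ∩ Chen: 18:15-19:45.

18:15-19:45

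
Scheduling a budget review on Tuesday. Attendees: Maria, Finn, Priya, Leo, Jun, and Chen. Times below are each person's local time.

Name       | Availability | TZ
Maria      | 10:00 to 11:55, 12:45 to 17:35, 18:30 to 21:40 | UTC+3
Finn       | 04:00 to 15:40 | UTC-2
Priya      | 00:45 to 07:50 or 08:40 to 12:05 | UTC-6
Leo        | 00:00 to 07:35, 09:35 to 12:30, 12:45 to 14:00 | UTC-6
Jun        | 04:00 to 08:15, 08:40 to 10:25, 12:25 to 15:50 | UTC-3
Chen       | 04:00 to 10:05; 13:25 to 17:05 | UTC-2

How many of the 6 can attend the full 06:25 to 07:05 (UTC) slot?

3

Maria in UTC: 07:00-08:55, 09:45-14:35, 15:30-18:40 (subtract 3h to convert from UTC+3).
Finn in UTC: 06:00-17:40 (add 2h to convert from UTC-2).
Priya in UTC: 06:45-13:50, 14:40-18:05 (add 6h to convert from UTC-6).
Leo in UTC: 06:00-13:35, 15:35-18:30, 18:45-20:00 (add 6h to convert from UTC-6).
Jun in UTC: 07:00-11:15, 11:40-13:25, 15:25-18:50 (add 3h to convert from UTC-3).
Chen in UTC: 06:00-12:05, 15:25-19:05 (add 2h to convert from UTC-2).
Finn, Leo, and Chen can make the full 06:25-07:05 slot — that's 3.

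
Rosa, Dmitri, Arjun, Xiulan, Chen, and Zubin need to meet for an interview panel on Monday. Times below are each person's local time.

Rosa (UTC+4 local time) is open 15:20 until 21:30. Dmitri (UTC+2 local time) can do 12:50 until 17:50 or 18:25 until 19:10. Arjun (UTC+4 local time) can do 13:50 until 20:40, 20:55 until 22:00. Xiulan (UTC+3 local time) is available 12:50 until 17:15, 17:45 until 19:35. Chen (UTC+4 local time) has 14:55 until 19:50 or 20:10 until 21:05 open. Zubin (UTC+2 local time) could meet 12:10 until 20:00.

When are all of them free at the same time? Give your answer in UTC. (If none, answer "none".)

11:20-14:15, 14:45-15:50, 16:25-16:35

Rosa in UTC: 11:20-17:30 (subtract 4h to convert from UTC+4).
Dmitri in UTC: 10:50-15:50, 16:25-17:10 (subtract 2h to convert from UTC+2).
Arjun in UTC: 09:50-16:40, 16:55-18:00 (subtract 4h to convert from UTC+4).
Xiulan in UTC: 09:50-14:15, 14:45-16:35 (subtract 3h to convert from UTC+3).
Chen in UTC: 10:55-15:50, 16:10-17:05 (subtract 4h to convert from UTC+4).
Zubin in UTC: 10:10-18:00 (subtract 2h to convert from UTC+2).
Rosa ∩ Dmitri: 11:20-15:50, 16:25-17:10.
Rosa ∩ Dmitri ∩ Arjun: 11:20-15:50, 16:25-16:40, 16:55-17:10.
Rosa ∩ Dmitri ∩ Arjun ∩ Xiulan: 11:20-14:15, 14:45-15:50, 16:25-16:35.
Rosa ∩ Dmitri ∩ Arjun ∩ Xiulan ∩ Chen: 11:20-14:15, 14:45-15:50, 16:25-16:35.
Rosa ∩ Dmitri ∩ Arjun ∩ Xiulan ∩ Chen ∩ Zubin: 11:20-14:15, 14:45-15:50, 16:25-16:35.
So the common availability across everyone is 11:20-14:15, 14:45-15:50, 16:25-16:35.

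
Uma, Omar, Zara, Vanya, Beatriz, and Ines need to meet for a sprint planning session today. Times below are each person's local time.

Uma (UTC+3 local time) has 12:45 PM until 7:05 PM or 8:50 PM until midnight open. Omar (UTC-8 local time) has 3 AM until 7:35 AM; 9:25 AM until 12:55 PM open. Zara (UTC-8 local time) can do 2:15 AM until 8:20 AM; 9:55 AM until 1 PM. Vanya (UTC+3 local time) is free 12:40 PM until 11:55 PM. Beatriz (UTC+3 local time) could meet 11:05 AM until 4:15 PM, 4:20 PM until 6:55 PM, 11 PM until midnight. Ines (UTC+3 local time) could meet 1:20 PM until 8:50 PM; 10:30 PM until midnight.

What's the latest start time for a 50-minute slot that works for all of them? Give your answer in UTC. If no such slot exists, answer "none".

20:05

Uma in UTC: 09:45-16:05, 17:50-21:00 (subtract 3h to convert from UTC+3).
Omar in UTC: 11:00-15:35, 17:25-20:55 (add 8h to convert from UTC-8).
Zara in UTC: 10:15-16:20, 17:55-21:00 (add 8h to convert from UTC-8).
Vanya in UTC: 09:40-20:55 (subtract 3h to convert from UTC+3).
Beatriz in UTC: 08:05-13:15, 13:20-15:55, 20:00-21:00 (subtract 3h to convert from UTC+3).
Ines in UTC: 10:20-17:50, 19:30-21:00 (subtract 3h to convert from UTC+3).
Uma ∩ Omar: 11:00-15:35, 17:50-20:55.
Uma ∩ Omar ∩ Zara: 11:00-15:35, 17:55-20:55.
Uma ∩ Omar ∩ Zara ∩ Vanya: 11:00-15:35, 17:55-20:55.
Uma ∩ Omar ∩ Zara ∩ Vanya ∩ Beatriz: 11:00-13:15, 13:20-15:35, 20:00-20:55.
Uma ∩ Omar ∩ Zara ∩ Vanya ∩ Beatriz ∩ Ines: 11:00-13:15, 13:20-15:35, 20:00-20:55.
The last common window of at least 50 minutes is 20:00-20:55; a 50-minute meeting can start as late as 20:05 and still end by 20:55.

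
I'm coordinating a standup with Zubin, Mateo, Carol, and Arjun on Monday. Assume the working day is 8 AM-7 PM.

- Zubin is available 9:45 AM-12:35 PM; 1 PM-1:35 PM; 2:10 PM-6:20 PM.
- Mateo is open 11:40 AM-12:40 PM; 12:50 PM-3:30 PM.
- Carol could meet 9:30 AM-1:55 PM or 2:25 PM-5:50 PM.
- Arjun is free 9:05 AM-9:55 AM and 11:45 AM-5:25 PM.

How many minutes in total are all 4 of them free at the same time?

150

Zubin ∩ Mateo: 11:40-12:35, 13:00-13:35, 14:10-15:30.
Zubin ∩ Mateo ∩ Carol: 11:40-12:35, 13:00-13:35, 14:25-15:30.
Zubin ∩ Mateo ∩ Carol ∩ Arjun: 11:45-12:35, 13:00-13:35, 14:25-15:30.
Those are the intersection windows.
Summing the common windows: 50 + 35 + 65 = 150 minutes.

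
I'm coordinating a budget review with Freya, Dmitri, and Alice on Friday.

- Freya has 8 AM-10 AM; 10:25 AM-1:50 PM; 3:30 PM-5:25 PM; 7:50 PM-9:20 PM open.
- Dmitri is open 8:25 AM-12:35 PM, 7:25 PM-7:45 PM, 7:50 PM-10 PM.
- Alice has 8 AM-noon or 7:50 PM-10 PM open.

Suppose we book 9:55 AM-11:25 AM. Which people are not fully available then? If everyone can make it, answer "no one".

Freya: not fully free for 09:55-11:25. Dmitri: free for 09:55-11:25. Alice: free for 09:55-11:25.

Freya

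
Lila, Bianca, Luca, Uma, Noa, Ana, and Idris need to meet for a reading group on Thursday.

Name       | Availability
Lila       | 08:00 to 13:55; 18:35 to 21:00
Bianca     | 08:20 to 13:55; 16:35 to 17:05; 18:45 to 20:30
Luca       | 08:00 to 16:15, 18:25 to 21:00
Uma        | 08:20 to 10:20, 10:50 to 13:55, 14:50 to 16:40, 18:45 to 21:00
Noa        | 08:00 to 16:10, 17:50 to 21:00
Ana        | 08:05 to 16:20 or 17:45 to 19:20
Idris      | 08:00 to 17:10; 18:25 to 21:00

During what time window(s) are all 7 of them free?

Lila ∩ Bianca: 08:20-13:55, 18:45-20:30.
Lila ∩ Bianca ∩ Luca: 08:20-13:55, 18:45-20:30.
Lila ∩ Bianca ∩ Luca ∩ Uma: 08:20-10:20, 10:50-13:55, 18:45-20:30.
Lila ∩ Bianca ∩ Luca ∩ Uma ∩ Noa: 08:20-10:20, 10:50-13:55, 18:45-20:30.
Lila ∩ Bianca ∩ Luca ∩ Uma ∩ Noa ∩ Ana: 08:20-10:20, 10:50-13:55, 18:45-19:20.
Lila ∩ Bianca ∩ Luca ∩ Uma ∩ Noa ∩ Ana ∩ Idris: 08:20-10:20, 10:50-13:55, 18:45-19:20.

08:20-10:20, 10:50-13:55, 18:45-19:20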